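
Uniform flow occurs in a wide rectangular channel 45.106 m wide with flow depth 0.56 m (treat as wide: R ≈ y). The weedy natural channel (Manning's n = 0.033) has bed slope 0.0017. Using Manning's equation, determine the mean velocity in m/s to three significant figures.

A = b·y = 45.106 × 0.56 = 25.26 m²
Wide channel: R ≈ y = 0.56 m
Q = (1/n)·A·R^(2/3)·S^(1/2) = (1/0.033) × 25.26 × 0.5600^(2/3) × 0.0017^(1/2) = 21.44 m³/s
V = Q/A = 21.44/25.26 = 0.8489 m/s

0.849 m/s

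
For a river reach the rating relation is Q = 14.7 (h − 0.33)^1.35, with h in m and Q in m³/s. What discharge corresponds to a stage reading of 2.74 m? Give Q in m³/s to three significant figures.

Q = 14.7 × (2.74 − 0.33)^1.35 = 14.7 × 2.41^1.35 = 48.20 m³/s

48.2 m³/s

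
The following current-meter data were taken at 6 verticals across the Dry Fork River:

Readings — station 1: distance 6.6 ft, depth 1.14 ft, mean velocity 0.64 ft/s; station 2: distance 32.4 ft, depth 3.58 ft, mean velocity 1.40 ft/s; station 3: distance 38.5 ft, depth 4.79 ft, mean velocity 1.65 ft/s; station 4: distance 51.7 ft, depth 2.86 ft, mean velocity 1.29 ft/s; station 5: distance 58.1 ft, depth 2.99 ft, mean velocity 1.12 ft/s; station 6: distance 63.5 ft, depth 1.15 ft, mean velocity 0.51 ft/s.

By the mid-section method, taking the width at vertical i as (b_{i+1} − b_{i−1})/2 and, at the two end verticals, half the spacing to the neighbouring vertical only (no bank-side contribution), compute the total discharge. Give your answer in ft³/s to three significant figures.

223 ft³/s

w_1 = (32.4 − 6.6)/2 = 12.9 ft; q_1 = 0.64 × 1.14 × 12.9 = 9.412 ft³/s
w_2 = (38.5 − 6.6)/2 = 15.95 ft; q_2 = 1.40 × 3.58 × 15.95 = 79.94 ft³/s
w_3 = (51.7 − 32.4)/2 = 9.65 ft; q_3 = 1.65 × 4.79 × 9.65 = 76.27 ft³/s
w_4 = (58.1 − 38.5)/2 = 9.8 ft; q_4 = 1.29 × 2.86 × 9.8 = 36.16 ft³/s
w_5 = (63.5 − 51.7)/2 = 5.9 ft; q_5 = 1.12 × 2.99 × 5.9 = 19.76 ft³/s
w_6 = (63.5 − 58.1)/2 = 2.7 ft; q_6 = 0.51 × 1.15 × 2.7 = 1.584 ft³/s
Q = Σ qᵢ = 223.1 ft³/s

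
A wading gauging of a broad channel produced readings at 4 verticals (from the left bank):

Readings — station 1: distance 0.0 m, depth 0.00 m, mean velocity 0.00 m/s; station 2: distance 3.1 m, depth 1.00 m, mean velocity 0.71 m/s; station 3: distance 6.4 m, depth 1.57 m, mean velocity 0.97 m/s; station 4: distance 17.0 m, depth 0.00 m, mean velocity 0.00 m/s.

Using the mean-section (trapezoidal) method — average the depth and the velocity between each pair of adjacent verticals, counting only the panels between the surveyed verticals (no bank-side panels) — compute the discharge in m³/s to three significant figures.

8.15 m³/s

Panel 1-2: Δb = 3.1 m, d̄ = (0.00+1.00)/2 = 0.5, v̄ = (0.00+0.71)/2 = 0.355 → q = 3.1×0.5×0.355 = 0.5503 m³/s
Panel 2-3: Δb = 3.3 m, d̄ = (1.00+1.57)/2 = 1.285, v̄ = (0.71+0.97)/2 = 0.84 → q = 3.3×1.285×0.84 = 3.562 m³/s
Panel 3-4: Δb = 10.6 m, d̄ = (1.57+0.00)/2 = 0.785, v̄ = (0.97+0.00)/2 = 0.485 → q = 10.6×0.785×0.485 = 4.036 m³/s
Q = Σ q = 8.148 m³/s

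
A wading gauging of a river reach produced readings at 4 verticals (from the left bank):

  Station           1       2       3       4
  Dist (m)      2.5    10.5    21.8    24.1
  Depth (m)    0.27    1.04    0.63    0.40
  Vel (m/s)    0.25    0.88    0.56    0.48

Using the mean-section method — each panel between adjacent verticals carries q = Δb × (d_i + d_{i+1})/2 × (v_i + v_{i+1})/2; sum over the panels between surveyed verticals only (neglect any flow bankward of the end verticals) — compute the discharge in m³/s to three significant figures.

Panel 1-2: Δb = 8 m, d̄ = (0.27+1.04)/2 = 0.655, v̄ = (0.25+0.88)/2 = 0.565 → q = 8×0.655×0.565 = 2.961 m³/s
Panel 2-3: Δb = 11.3 m, d̄ = (1.04+0.63)/2 = 0.835, v̄ = (0.88+0.56)/2 = 0.72 → q = 11.3×0.835×0.72 = 6.794 m³/s
Panel 3-4: Δb = 2.3 m, d̄ = (0.63+0.40)/2 = 0.515, v̄ = (0.56+0.48)/2 = 0.52 → q = 2.3×0.515×0.52 = 0.6159 m³/s
Q = Σ q = 10.37 m³/s

10.4 m³/s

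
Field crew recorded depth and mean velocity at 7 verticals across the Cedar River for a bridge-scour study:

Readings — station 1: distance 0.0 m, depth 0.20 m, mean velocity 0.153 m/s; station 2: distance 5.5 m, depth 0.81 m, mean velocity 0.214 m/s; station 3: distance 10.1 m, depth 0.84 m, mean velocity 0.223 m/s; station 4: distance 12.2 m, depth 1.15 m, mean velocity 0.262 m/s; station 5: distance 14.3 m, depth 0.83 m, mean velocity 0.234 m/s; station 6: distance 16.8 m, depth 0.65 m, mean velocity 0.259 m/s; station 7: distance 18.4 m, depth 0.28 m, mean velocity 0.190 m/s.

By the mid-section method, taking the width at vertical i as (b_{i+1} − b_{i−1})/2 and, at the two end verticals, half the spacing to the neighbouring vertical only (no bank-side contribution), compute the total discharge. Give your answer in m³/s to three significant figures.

w_1 = (5.5 − 0.0)/2 = 2.75 m; q_1 = 0.153 × 0.20 × 2.75 = 0.08415 m³/s
w_2 = (10.1 − 0.0)/2 = 5.05 m; q_2 = 0.214 × 0.81 × 5.05 = 0.8754 m³/s
w_3 = (12.2 − 5.5)/2 = 3.35 m; q_3 = 0.223 × 0.84 × 3.35 = 0.6275 m³/s
w_4 = (14.3 − 10.1)/2 = 2.1 m; q_4 = 0.262 × 1.15 × 2.1 = 0.6327 m³/s
w_5 = (16.8 − 12.2)/2 = 2.3 m; q_5 = 0.234 × 0.83 × 2.3 = 0.4467 m³/s
w_6 = (18.4 − 14.3)/2 = 2.05 m; q_6 = 0.259 × 0.65 × 2.05 = 0.3451 m³/s
w_7 = (18.4 − 16.8)/2 = 0.8 m; q_7 = 0.190 × 0.28 × 0.8 = 0.04256 m³/s
Q = Σ qᵢ = 3.054 m³/s

3.05 m³/s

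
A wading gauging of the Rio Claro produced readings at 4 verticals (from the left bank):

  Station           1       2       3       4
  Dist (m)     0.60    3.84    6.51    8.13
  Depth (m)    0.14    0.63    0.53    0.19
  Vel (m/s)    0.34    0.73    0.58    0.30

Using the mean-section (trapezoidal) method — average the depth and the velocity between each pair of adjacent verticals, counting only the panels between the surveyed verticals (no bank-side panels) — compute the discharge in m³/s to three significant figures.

Panel 1-2: Δb = 3.24 m, d̄ = (0.14+0.63)/2 = 0.385, v̄ = (0.34+0.73)/2 = 0.535 → q = 3.24×0.385×0.535 = 0.6674 m³/s
Panel 2-3: Δb = 2.67 m, d̄ = (0.63+0.53)/2 = 0.58, v̄ = (0.73+0.58)/2 = 0.655 → q = 2.67×0.58×0.655 = 1.014 m³/s
Panel 3-4: Δb = 1.62 m, d̄ = (0.53+0.19)/2 = 0.36, v̄ = (0.58+0.30)/2 = 0.44 → q = 1.62×0.36×0.44 = 0.2566 m³/s
Q = Σ q = 1.938 m³/s

1.94 m³/s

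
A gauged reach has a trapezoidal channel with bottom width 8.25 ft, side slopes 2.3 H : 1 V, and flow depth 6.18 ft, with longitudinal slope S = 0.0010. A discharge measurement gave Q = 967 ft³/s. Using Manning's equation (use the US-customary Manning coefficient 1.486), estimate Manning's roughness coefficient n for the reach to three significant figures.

0.0157

A = (b + z·y)·y = (8.25 + 2.3×6.18)×6.18 = 138.8 ft²
P = b + 2y√(1+z²) = 8.25 + 2×6.18×√(1+2.3²) = 39.25 ft
R = A/P = 138.8/39.25 = 3.537 ft
n = (1.486/Q)·A·R^(2/3)·S^(1/2) = (1.486/967) × 138.8 × 2.321 × 0.03162 = 0.01566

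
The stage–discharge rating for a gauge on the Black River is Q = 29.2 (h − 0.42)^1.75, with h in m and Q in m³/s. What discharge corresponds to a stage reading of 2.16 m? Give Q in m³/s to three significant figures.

77.0 m³/s

Q = 29.2 × (2.16 − 0.42)^1.75 = 29.2 × 1.74^1.75 = 76.97 m³/s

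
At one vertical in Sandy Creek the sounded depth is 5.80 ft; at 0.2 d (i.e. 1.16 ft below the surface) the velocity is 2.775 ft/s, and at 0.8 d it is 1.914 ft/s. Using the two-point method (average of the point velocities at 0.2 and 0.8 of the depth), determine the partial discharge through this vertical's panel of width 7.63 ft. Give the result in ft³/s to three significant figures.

104 ft³/s

v̄ = (2.775 + 1.914) / 2 = 2.345 ft/s
q = v̄ × d × w = 2.345 × 5.80 × 7.63 = 103.8 ft³/s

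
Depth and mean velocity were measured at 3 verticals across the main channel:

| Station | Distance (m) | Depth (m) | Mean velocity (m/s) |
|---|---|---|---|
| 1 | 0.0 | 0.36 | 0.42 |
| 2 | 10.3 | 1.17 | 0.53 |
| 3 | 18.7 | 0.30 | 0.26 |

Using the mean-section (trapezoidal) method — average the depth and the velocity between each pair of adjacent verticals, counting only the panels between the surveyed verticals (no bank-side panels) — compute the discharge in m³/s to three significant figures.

Panel 1-2: Δb = 10.3 m, d̄ = (0.36+1.17)/2 = 0.765, v̄ = (0.42+0.53)/2 = 0.475 → q = 10.3×0.765×0.475 = 3.743 m³/s
Panel 2-3: Δb = 8.4 m, d̄ = (1.17+0.30)/2 = 0.735, v̄ = (0.53+0.26)/2 = 0.395 → q = 8.4×0.735×0.395 = 2.439 m³/s
Q = Σ q = 6.181 m³/s

6.18 m³/s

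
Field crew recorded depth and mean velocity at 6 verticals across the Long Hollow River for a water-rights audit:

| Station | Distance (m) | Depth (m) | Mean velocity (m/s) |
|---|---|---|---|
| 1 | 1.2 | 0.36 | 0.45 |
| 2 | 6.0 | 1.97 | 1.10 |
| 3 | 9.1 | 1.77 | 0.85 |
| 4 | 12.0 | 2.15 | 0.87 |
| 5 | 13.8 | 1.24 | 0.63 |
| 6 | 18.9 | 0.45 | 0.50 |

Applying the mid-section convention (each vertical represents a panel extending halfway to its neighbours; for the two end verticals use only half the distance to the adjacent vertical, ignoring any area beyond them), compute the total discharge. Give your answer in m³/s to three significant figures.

21.1 m³/s

w_1 = (6.0 − 1.2)/2 = 2.4 m; q_1 = 0.45 × 0.36 × 2.4 = 0.3888 m³/s
w_2 = (9.1 − 1.2)/2 = 3.95 m; q_2 = 1.10 × 1.97 × 3.95 = 8.560 m³/s
w_3 = (12.0 − 6.0)/2 = 3 m; q_3 = 0.85 × 1.77 × 3 = 4.514 m³/s
w_4 = (13.8 − 9.1)/2 = 2.35 m; q_4 = 0.87 × 2.15 × 2.35 = 4.396 m³/s
w_5 = (18.9 − 12.0)/2 = 3.45 m; q_5 = 0.63 × 1.24 × 3.45 = 2.695 m³/s
w_6 = (18.9 − 13.8)/2 = 2.55 m; q_6 = 0.50 × 0.45 × 2.55 = 0.5738 m³/s
Q = Σ qᵢ = 21.13 m³/s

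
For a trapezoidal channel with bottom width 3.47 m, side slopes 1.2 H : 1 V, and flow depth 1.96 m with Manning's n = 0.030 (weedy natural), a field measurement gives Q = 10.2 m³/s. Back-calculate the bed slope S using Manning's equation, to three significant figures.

A = (b + z·y)·y = (3.47 + 1.2×1.96)×1.96 = 11.41 m²
P = b + 2y√(1+z²) = 3.47 + 2×1.96×√(1+1.2²) = 9.593 m
R = A/P = 11.41/9.593 = 1.189 m
S = (Q·n / (1·A·R^(2/3)))² = (10.2×0.030 / (1×11.41×1.123))² = 0.0005706

0.000571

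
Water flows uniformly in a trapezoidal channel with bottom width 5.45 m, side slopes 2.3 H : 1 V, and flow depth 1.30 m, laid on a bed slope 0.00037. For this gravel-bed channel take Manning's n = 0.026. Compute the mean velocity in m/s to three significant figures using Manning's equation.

0.698 m/s

A = (b + z·y)·y = (5.45 + 2.3×1.30)×1.30 = 10.97 m²
P = b + 2y√(1+z²) = 5.45 + 2×1.30×√(1+2.3²) = 11.97 m
R = A/P = 10.97/11.97 = 0.9166 m
Q = (1/n)·A·R^(2/3)·S^(1/2) = (1/0.026) × 10.97 × 0.9166^(2/3) × 0.00037^(1/2) = 7.659 m³/s
V = Q/A = 7.659/10.97 = 0.6981 m/s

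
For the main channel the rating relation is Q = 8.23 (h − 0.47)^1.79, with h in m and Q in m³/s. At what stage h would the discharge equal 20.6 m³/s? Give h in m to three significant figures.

2.14 m

h − h₀ = (Q/C)^(1/b) = (20.6/8.23)^(1/1.79) = 1.670 m
h = 0.47 + 1.670 = 2.140 m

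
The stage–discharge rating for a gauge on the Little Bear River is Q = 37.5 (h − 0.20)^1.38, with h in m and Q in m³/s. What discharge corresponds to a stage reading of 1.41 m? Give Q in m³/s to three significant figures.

48.8 m³/s

Q = 37.5 × (1.41 − 0.20)^1.38 = 37.5 × 1.21^1.38 = 48.78 m³/s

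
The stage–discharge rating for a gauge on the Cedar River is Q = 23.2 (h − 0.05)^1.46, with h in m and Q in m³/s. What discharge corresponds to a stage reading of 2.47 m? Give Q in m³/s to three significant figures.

Q = 23.2 × (2.47 − 0.05)^1.46 = 23.2 × 2.42^1.46 = 84.31 m³/s

84.3 m³/s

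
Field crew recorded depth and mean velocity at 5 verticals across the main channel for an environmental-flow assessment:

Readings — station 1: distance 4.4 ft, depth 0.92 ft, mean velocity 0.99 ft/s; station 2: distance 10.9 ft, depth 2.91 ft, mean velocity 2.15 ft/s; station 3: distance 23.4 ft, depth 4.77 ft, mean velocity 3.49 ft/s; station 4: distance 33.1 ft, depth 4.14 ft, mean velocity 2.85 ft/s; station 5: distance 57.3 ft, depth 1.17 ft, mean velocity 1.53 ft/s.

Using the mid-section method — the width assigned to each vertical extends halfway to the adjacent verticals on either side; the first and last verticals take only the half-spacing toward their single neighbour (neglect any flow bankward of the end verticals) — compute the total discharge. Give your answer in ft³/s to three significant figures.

469 ft³/s

w_1 = (10.9 − 4.4)/2 = 3.25 ft; q_1 = 0.99 × 0.92 × 3.25 = 2.960 ft³/s
w_2 = (23.4 − 4.4)/2 = 9.5 ft; q_2 = 2.15 × 2.91 × 9.5 = 59.44 ft³/s
w_3 = (33.1 − 10.9)/2 = 11.1 ft; q_3 = 3.49 × 4.77 × 11.1 = 184.8 ft³/s
w_4 = (57.3 − 23.4)/2 = 16.95 ft; q_4 = 2.85 × 4.14 × 16.95 = 200.0 ft³/s
w_5 = (57.3 − 33.1)/2 = 12.1 ft; q_5 = 1.53 × 1.17 × 12.1 = 21.66 ft³/s
Q = Σ qᵢ = 468.8 ft³/s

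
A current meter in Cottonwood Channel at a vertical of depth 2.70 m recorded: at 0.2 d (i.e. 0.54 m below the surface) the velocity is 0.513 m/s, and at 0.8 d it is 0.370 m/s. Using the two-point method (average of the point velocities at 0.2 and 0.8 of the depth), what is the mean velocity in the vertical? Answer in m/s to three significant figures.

v̄ = (0.513 + 0.370) / 2 = 0.4415 m/s

0.442 m/s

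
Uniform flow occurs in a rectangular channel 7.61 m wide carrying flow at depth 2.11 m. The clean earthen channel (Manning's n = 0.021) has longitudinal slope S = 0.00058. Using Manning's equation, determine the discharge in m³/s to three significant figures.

A = b·y = 7.61 × 2.11 = 16.06 m²
P = b + 2y = 7.61 + 2×2.11 = 11.83 m
R = A/P = 16.06/11.83 = 1.357 m
Q = (1/n)·A·R^(2/3)·S^(1/2) = (1/0.021) × 16.06 × 1.357^(2/3) × 0.00058^(1/2) = 22.57 m³/s

22.6 m³/s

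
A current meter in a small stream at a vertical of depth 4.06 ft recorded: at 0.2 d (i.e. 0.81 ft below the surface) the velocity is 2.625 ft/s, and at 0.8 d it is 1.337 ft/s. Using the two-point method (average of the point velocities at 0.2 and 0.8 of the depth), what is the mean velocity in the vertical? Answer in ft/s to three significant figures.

v̄ = (2.625 + 1.337) / 2 = 1.981 ft/s

1.98 ft/s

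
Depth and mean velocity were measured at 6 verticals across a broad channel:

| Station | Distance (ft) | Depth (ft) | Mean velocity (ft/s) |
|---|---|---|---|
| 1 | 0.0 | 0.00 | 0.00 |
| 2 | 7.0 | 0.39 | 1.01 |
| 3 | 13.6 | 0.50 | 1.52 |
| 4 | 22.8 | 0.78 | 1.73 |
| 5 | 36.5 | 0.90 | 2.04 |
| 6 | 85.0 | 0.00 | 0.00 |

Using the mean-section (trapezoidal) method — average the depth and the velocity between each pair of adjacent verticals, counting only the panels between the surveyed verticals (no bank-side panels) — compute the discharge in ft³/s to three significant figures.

Panel 1-2: Δb = 7 ft, d̄ = (0.00+0.39)/2 = 0.195, v̄ = (0.00+1.01)/2 = 0.505 → q = 7×0.195×0.505 = 0.6893 ft³/s
Panel 2-3: Δb = 6.6 ft, d̄ = (0.39+0.50)/2 = 0.445, v̄ = (1.01+1.52)/2 = 1.265 → q = 6.6×0.445×1.265 = 3.715 ft³/s
Panel 3-4: Δb = 9.2 ft, d̄ = (0.50+0.78)/2 = 0.64, v̄ = (1.52+1.73)/2 = 1.625 → q = 9.2×0.64×1.625 = 9.568 ft³/s
Panel 4-5: Δb = 13.7 ft, d̄ = (0.78+0.90)/2 = 0.84, v̄ = (1.73+2.04)/2 = 1.885 → q = 13.7×0.84×1.885 = 21.69 ft³/s
Panel 5-6: Δb = 48.5 ft, d̄ = (0.90+0.00)/2 = 0.45, v̄ = (2.04+0.00)/2 = 1.02 → q = 48.5×0.45×1.02 = 22.26 ft³/s
Q = Σ q = 57.93 ft³/s

57.9 ft³/s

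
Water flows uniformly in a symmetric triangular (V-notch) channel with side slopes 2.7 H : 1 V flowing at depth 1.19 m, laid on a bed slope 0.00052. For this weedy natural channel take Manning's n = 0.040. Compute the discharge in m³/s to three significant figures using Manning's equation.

A = z·y² = 2.7×1.19² = 3.823 m²
P = 2y√(1+z²) = 2×1.19×√(1+2.7²) = 6.853 m
R = A/P = 3.823/6.853 = 0.5580 m
Q = (1/n)·A·R^(2/3)·S^(1/2) = (1/0.040) × 3.823 × 0.5580^(2/3) × 0.00052^(1/2) = 1.477 m³/s

1.48 m³/s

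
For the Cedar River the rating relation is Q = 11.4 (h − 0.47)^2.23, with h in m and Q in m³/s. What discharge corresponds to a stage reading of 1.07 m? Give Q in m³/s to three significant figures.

3.65 m³/s

Q = 11.4 × (1.07 − 0.47)^2.23 = 11.4 × 0.6^2.23 = 3.649 m³/s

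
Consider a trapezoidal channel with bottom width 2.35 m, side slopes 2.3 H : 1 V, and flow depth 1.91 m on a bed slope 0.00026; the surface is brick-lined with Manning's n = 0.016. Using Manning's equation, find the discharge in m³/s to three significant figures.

A = (b + z·y)·y = (2.35 + 2.3×1.91)×1.91 = 12.88 m²
P = b + 2y√(1+z²) = 2.35 + 2×1.91×√(1+2.3²) = 11.93 m
R = A/P = 12.88/11.93 = 1.080 m
Q = (1/n)·A·R^(2/3)·S^(1/2) = (1/0.016) × 12.88 × 1.080^(2/3) × 0.00026^(1/2) = 13.66 m³/s

13.7 m³/s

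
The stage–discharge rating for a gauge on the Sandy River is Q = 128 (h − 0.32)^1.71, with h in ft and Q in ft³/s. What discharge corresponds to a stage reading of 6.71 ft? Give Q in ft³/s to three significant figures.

Q = 128 × (6.71 − 0.32)^1.71 = 128 × 6.39^1.71 = 3052 ft³/s

3050 ft³/s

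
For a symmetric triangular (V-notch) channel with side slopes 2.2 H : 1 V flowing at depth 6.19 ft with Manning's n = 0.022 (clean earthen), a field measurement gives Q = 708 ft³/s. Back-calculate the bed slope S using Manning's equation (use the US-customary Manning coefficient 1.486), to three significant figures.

0.00389

A = z·y² = 2.2×6.19² = 84.30 ft²
P = 2y√(1+z²) = 2×6.19×√(1+2.2²) = 29.92 ft
R = A/P = 84.30/29.92 = 2.818 ft
S = (Q·n / (1.486·A·R^(2/3)))² = (708×0.022 / (1.486×84.30×1.995))² = 0.003885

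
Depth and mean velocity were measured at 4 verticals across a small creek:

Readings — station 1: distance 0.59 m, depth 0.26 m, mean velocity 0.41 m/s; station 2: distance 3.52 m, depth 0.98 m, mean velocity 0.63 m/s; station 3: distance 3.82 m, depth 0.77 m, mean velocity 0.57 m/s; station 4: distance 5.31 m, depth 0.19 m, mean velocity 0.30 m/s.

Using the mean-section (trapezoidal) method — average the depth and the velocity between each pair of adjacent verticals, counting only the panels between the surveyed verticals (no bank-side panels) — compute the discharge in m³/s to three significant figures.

1.41 m³/s

Panel 1-2: Δb = 2.93 m, d̄ = (0.26+0.98)/2 = 0.62, v̄ = (0.41+0.63)/2 = 0.52 → q = 2.93×0.62×0.52 = 0.9446 m³/s
Panel 2-3: Δb = 0.3 m, d̄ = (0.98+0.77)/2 = 0.875, v̄ = (0.63+0.57)/2 = 0.6 → q = 0.3×0.875×0.6 = 0.1575 m³/s
Panel 3-4: Δb = 1.49 m, d̄ = (0.77+0.19)/2 = 0.48, v̄ = (0.57+0.30)/2 = 0.435 → q = 1.49×0.48×0.435 = 0.3111 m³/s
Q = Σ q = 1.413 m³/s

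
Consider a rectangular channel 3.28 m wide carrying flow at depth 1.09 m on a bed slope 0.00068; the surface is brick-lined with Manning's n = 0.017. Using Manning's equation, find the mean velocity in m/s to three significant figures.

1.16 m/s

A = b·y = 3.28 × 1.09 = 3.575 m²
P = b + 2y = 3.28 + 2×1.09 = 5.460 m
R = A/P = 3.575/5.460 = 0.6548 m
Q = (1/n)·A·R^(2/3)·S^(1/2) = (1/0.017) × 3.575 × 0.6548^(2/3) × 0.00068^(1/2) = 4.135 m³/s
V = Q/A = 4.135/3.575 = 1.157 m/s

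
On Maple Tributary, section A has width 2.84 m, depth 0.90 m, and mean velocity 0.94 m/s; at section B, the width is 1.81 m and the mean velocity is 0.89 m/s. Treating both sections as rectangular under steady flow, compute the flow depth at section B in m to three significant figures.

1.49 m

Q = A₁V₁ = (2.84×0.90) × 0.94 = 2.403 m³/s
d₂ = Q/(b₂ V₂) = 2.403/(1.81×0.89) = 1.491 m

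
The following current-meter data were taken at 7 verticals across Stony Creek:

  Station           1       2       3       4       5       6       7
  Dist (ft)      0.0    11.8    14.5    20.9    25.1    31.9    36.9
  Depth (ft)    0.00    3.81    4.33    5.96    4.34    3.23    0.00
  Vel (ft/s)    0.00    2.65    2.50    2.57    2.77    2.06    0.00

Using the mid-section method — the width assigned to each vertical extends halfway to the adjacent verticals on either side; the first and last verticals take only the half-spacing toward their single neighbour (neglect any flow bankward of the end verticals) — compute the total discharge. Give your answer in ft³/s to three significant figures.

w_2 = (14.5 − 0.0)/2 = 7.25 ft; q_2 = 2.65 × 3.81 × 7.25 = 73.20 ft³/s
w_3 = (20.9 − 11.8)/2 = 4.55 ft; q_3 = 2.50 × 4.33 × 4.55 = 49.25 ft³/s
w_4 = (25.1 − 14.5)/2 = 5.3 ft; q_4 = 2.57 × 5.96 × 5.3 = 81.18 ft³/s
w_5 = (31.9 − 20.9)/2 = 5.5 ft; q_5 = 2.77 × 4.34 × 5.5 = 66.12 ft³/s
w_6 = (36.9 − 25.1)/2 = 5.9 ft; q_6 = 2.06 × 3.23 × 5.9 = 39.26 ft³/s
Stations 1, 7 contribute zero (depth or velocity is 0).
Q = Σ qᵢ = 309.0 ft³/s

309 ft³/s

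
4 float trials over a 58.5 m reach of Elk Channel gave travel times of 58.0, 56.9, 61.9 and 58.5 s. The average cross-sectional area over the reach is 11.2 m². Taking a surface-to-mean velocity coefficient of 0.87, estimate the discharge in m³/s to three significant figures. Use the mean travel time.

t̄ = (58.0 + 56.9 + 61.9 + 58.5) / 4 = 58.825 s
v_surface = L / t̄ = 58.5 / 58.825 = 0.9945 m/s
v_mean = 0.87 × 0.9945 = 0.8652 m/s
Q = A × v_mean = 11.2 × 0.8652 = 9.690 m³/s

9.69 m³/s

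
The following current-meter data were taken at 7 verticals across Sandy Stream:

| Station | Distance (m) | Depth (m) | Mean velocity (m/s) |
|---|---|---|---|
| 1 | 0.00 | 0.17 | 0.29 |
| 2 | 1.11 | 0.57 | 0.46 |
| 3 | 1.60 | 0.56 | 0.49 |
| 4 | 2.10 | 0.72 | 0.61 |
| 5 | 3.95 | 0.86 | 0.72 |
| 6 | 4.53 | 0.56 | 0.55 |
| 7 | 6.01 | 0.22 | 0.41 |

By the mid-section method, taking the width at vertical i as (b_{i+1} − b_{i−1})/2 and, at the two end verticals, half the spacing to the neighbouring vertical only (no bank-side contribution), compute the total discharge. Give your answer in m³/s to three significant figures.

2.03 m³/s

w_1 = (1.11 − 0.00)/2 = 0.555 m; q_1 = 0.29 × 0.17 × 0.555 = 0.02736 m³/s
w_2 = (1.60 − 0.00)/2 = 0.8 m; q_2 = 0.46 × 0.57 × 0.8 = 0.2098 m³/s
w_3 = (2.10 − 1.11)/2 = 0.495 m; q_3 = 0.49 × 0.56 × 0.495 = 0.1358 m³/s
w_4 = (3.95 − 1.60)/2 = 1.175 m; q_4 = 0.61 × 0.72 × 1.175 = 0.5161 m³/s
w_5 = (4.53 − 2.10)/2 = 1.215 m; q_5 = 0.72 × 0.86 × 1.215 = 0.7523 m³/s
w_6 = (6.01 − 3.95)/2 = 1.03 m; q_6 = 0.55 × 0.56 × 1.03 = 0.3172 m³/s
w_7 = (6.01 − 4.53)/2 = 0.74 m; q_7 = 0.41 × 0.22 × 0.74 = 0.06675 m³/s
Q = Σ qᵢ = 2.025 m³/s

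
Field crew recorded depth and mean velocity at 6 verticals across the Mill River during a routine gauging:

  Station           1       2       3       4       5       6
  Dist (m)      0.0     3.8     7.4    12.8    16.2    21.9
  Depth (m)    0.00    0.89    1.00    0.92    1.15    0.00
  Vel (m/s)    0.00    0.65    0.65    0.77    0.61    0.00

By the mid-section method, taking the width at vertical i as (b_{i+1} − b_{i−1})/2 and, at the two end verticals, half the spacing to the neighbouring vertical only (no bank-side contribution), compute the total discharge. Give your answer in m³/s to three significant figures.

w_2 = (7.4 − 0.0)/2 = 3.7 m; q_2 = 0.65 × 0.89 × 3.7 = 2.140 m³/s
w_3 = (12.8 − 3.8)/2 = 4.5 m; q_3 = 0.65 × 1.00 × 4.5 = 2.925 m³/s
w_4 = (16.2 − 7.4)/2 = 4.4 m; q_4 = 0.77 × 0.92 × 4.4 = 3.117 m³/s
w_5 = (21.9 − 12.8)/2 = 4.55 m; q_5 = 0.61 × 1.15 × 4.55 = 3.192 m³/s
Stations 1, 6 contribute zero (depth or velocity is 0).
Q = Σ qᵢ = 11.37 m³/s

11.4 m³/s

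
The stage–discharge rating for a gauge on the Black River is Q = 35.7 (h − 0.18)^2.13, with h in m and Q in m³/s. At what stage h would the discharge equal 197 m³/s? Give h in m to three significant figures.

h − h₀ = (Q/C)^(1/b) = (197/35.7)^(1/2.13) = 2.230 m
h = 0.18 + 2.230 = 2.410 m

2.41 m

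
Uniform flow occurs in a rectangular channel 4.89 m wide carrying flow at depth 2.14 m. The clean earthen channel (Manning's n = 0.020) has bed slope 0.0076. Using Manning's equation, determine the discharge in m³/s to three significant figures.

49.8 m³/s

A = b·y = 4.89 × 2.14 = 10.46 m²
P = b + 2y = 4.89 + 2×2.14 = 9.170 m
R = A/P = 10.46/9.170 = 1.141 m
Q = (1/n)·A·R^(2/3)·S^(1/2) = (1/0.020) × 10.46 × 1.141^(2/3) × 0.0076^(1/2) = 49.81 m³/s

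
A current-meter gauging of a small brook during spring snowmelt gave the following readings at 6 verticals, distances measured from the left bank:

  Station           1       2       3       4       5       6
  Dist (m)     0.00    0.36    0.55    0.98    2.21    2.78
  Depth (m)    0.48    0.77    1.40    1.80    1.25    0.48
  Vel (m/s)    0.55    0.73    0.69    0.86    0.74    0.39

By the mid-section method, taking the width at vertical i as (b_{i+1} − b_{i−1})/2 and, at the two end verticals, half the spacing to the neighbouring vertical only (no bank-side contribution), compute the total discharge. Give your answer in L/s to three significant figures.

w_1 = (0.36 − 0.00)/2 = 0.18 m; q_1 = 0.55 × 0.48 × 0.18 = 0.04752 m³/s
w_2 = (0.55 − 0.00)/2 = 0.275 m; q_2 = 0.73 × 0.77 × 0.275 = 0.1546 m³/s
w_3 = (0.98 − 0.36)/2 = 0.31 m; q_3 = 0.69 × 1.40 × 0.31 = 0.2995 m³/s
w_4 = (2.21 − 0.55)/2 = 0.83 m; q_4 = 0.86 × 1.80 × 0.83 = 1.285 m³/s
w_5 = (2.78 − 0.98)/2 = 0.9 m; q_5 = 0.74 × 1.25 × 0.9 = 0.8325 m³/s
w_6 = (2.78 − 2.21)/2 = 0.285 m; q_6 = 0.39 × 0.48 × 0.285 = 0.05335 m³/s
Q = Σ qᵢ = 2.672 m³/s
= 2.672 × 1000 = 2672 L/s

2670 L/s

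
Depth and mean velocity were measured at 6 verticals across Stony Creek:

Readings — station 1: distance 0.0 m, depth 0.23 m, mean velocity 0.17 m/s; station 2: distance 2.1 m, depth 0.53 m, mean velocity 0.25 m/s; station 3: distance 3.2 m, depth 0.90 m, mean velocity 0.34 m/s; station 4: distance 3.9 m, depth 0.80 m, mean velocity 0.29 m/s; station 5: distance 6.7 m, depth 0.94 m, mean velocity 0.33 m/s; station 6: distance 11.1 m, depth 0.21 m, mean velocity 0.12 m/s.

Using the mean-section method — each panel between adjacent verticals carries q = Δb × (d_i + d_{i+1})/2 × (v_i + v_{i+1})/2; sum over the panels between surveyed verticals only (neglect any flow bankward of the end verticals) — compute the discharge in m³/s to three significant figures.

1.91 m³/s

Panel 1-2: Δb = 2.1 m, d̄ = (0.23+0.53)/2 = 0.38, v̄ = (0.17+0.25)/2 = 0.21 → q = 2.1×0.38×0.21 = 0.1676 m³/s
Panel 2-3: Δb = 1.1 m, d̄ = (0.53+0.90)/2 = 0.715, v̄ = (0.25+0.34)/2 = 0.295 → q = 1.1×0.715×0.295 = 0.2320 m³/s
Panel 3-4: Δb = 0.7 m, d̄ = (0.90+0.80)/2 = 0.85, v̄ = (0.34+0.29)/2 = 0.315 → q = 0.7×0.85×0.315 = 0.1874 m³/s
Panel 4-5: Δb = 2.8 m, d̄ = (0.80+0.94)/2 = 0.87, v̄ = (0.29+0.33)/2 = 0.31 → q = 2.8×0.87×0.31 = 0.7552 m³/s
Panel 5-6: Δb = 4.4 m, d̄ = (0.94+0.21)/2 = 0.575, v̄ = (0.33+0.12)/2 = 0.225 → q = 4.4×0.575×0.225 = 0.5693 m³/s
Q = Σ q = 1.911 m³/s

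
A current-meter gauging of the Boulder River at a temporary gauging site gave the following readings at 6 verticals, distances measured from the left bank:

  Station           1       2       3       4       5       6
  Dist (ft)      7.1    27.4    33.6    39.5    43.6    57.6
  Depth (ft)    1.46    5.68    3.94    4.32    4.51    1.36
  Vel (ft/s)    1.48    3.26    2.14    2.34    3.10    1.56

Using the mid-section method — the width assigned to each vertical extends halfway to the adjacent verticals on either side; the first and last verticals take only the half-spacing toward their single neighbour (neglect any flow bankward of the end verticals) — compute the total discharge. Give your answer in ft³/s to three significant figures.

w_1 = (27.4 − 7.1)/2 = 10.15 ft; q_1 = 1.48 × 1.46 × 10.15 = 21.93 ft³/s
w_2 = (33.6 − 7.1)/2 = 13.25 ft; q_2 = 3.26 × 5.68 × 13.25 = 245.3 ft³/s
w_3 = (39.5 − 27.4)/2 = 6.05 ft; q_3 = 2.14 × 3.94 × 6.05 = 51.01 ft³/s
w_4 = (43.6 − 33.6)/2 = 5 ft; q_4 = 2.34 × 4.32 × 5 = 50.54 ft³/s
w_5 = (57.6 − 39.5)/2 = 9.05 ft; q_5 = 3.10 × 4.51 × 9.05 = 126.5 ft³/s
w_6 = (57.6 − 43.6)/2 = 7 ft; q_6 = 1.56 × 1.36 × 7 = 14.85 ft³/s
Q = Σ qᵢ = 510.2 ft³/s

510 ft³/s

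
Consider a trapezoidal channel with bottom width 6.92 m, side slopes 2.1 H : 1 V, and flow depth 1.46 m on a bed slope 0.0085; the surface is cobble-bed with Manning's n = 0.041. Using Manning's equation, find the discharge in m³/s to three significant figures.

A = (b + z·y)·y = (6.92 + 2.1×1.46)×1.46 = 14.58 m²
P = b + 2y√(1+z²) = 6.92 + 2×1.46×√(1+2.1²) = 13.71 m
R = A/P = 14.58/13.71 = 1.063 m
Q = (1/n)·A·R^(2/3)·S^(1/2) = (1/0.041) × 14.58 × 1.063^(2/3) × 0.0085^(1/2) = 34.15 m³/s

34.2 m³/s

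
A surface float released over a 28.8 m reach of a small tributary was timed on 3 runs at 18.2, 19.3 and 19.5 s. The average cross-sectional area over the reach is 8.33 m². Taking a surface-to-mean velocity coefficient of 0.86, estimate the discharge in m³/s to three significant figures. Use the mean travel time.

10.9 m³/s

t̄ = (18.2 + 19.3 + 19.5) / 3 = 19 s
v_surface = L / t̄ = 28.8 / 19 = 1.516 m/s
v_mean = 0.86 × 1.516 = 1.304 m/s
Q = A × v_mean = 8.33 × 1.304 = 10.86 m³/s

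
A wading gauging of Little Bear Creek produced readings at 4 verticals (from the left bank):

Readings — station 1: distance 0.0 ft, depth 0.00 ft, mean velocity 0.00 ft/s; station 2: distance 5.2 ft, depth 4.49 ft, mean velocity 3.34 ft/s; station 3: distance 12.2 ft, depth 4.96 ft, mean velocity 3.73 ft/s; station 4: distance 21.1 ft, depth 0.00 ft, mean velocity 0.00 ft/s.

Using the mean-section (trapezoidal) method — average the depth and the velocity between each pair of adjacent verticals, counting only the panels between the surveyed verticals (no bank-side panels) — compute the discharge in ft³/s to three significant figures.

Panel 1-2: Δb = 5.2 ft, d̄ = (0.00+4.49)/2 = 2.245, v̄ = (0.00+3.34)/2 = 1.67 → q = 5.2×2.245×1.67 = 19.50 ft³/s
Panel 2-3: Δb = 7 ft, d̄ = (4.49+4.96)/2 = 4.725, v̄ = (3.34+3.73)/2 = 3.535 → q = 7×4.725×3.535 = 116.9 ft³/s
Panel 3-4: Δb = 8.9 ft, d̄ = (4.96+0.00)/2 = 2.48, v̄ = (3.73+0.00)/2 = 1.865 → q = 8.9×2.48×1.865 = 41.16 ft³/s
Q = Σ q = 177.6 ft³/s

178 ft³/s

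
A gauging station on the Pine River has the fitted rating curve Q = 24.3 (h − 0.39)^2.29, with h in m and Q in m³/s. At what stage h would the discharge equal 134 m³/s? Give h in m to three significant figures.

h − h₀ = (Q/C)^(1/b) = (134/24.3)^(1/2.29) = 2.108 m
h = 0.39 + 2.108 = 2.498 m

2.50 m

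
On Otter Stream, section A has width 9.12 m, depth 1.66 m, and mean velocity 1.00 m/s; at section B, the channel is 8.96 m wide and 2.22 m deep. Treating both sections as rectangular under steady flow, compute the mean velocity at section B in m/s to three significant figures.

Q = A₁V₁ = (9.12×1.66) × 1.00 = 15.14 m³/s
A₂ = 8.96 × 2.22 = 19.89 m²
V₂ = Q/A₂ = 15.14/19.89 = 0.7611 m/s

0.761 m/s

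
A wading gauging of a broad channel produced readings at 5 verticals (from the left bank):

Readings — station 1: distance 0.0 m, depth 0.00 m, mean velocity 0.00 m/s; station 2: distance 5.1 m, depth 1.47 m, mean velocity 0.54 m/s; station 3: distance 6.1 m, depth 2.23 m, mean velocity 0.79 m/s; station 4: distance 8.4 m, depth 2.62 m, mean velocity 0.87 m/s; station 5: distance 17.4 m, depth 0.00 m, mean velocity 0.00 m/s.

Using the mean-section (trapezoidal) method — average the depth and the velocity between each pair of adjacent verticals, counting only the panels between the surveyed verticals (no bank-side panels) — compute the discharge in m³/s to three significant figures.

Panel 1-2: Δb = 5.1 m, d̄ = (0.00+1.47)/2 = 0.735, v̄ = (0.00+0.54)/2 = 0.27 → q = 5.1×0.735×0.27 = 1.012 m³/s
Panel 2-3: Δb = 1 m, d̄ = (1.47+2.23)/2 = 1.85, v̄ = (0.54+0.79)/2 = 0.665 → q = 1×1.85×0.665 = 1.230 m³/s
Panel 3-4: Δb = 2.3 m, d̄ = (2.23+2.62)/2 = 2.425, v̄ = (0.79+0.87)/2 = 0.83 → q = 2.3×2.425×0.83 = 4.629 m³/s
Panel 4-5: Δb = 9 m, d̄ = (2.62+0.00)/2 = 1.31, v̄ = (0.87+0.00)/2 = 0.435 → q = 9×1.31×0.435 = 5.129 m³/s
Q = Σ q = 12.00 m³/s

12.0 m³/s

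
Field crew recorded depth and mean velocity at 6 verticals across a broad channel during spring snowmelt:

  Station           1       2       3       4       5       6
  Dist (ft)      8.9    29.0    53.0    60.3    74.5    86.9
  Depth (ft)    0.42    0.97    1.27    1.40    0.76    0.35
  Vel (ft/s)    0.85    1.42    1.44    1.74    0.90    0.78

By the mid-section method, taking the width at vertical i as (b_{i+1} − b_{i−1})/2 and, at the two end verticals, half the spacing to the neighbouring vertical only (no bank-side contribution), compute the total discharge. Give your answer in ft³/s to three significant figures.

w_1 = (29.0 − 8.9)/2 = 10.05 ft; q_1 = 0.85 × 0.42 × 10.05 = 3.588 ft³/s
w_2 = (53.0 − 8.9)/2 = 22.05 ft; q_2 = 1.42 × 0.97 × 22.05 = 30.37 ft³/s
w_3 = (60.3 − 29.0)/2 = 15.65 ft; q_3 = 1.44 × 1.27 × 15.65 = 28.62 ft³/s
w_4 = (74.5 − 53.0)/2 = 10.75 ft; q_4 = 1.74 × 1.40 × 10.75 = 26.19 ft³/s
w_5 = (86.9 − 60.3)/2 = 13.3 ft; q_5 = 0.90 × 0.76 × 13.3 = 9.097 ft³/s
w_6 = (86.9 − 74.5)/2 = 6.2 ft; q_6 = 0.78 × 0.35 × 6.2 = 1.693 ft³/s
Q = Σ qᵢ = 99.56 ft³/s

99.6 ft³/s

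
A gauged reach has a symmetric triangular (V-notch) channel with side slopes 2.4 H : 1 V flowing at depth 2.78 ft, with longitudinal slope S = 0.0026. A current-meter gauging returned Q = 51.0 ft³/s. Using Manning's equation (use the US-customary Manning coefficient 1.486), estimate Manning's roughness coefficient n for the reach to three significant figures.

A = z·y² = 2.4×2.78² = 18.55 ft²
P = 2y√(1+z²) = 2×2.78×√(1+2.4²) = 14.46 ft
R = A/P = 18.55/14.46 = 1.283 ft
n = (1.486/Q)·A·R^(2/3)·S^(1/2) = (1.486/51.0) × 18.55 × 1.181 × 0.05099 = 0.03254

0.0325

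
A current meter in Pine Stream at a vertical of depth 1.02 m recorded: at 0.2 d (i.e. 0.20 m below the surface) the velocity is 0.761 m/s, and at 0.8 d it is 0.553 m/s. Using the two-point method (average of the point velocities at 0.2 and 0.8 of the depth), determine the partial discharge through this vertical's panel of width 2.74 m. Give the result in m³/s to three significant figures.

v̄ = (0.761 + 0.553) / 2 = 0.6570 m/s
q = v̄ × d × w = 0.6570 × 1.02 × 2.74 = 1.836 m³/s

1.84 m³/s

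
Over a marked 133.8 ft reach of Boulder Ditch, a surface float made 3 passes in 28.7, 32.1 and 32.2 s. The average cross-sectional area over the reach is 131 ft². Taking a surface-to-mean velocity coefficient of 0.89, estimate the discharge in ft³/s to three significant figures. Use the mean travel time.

t̄ = (28.7 + 32.1 + 32.2) / 3 = 31 s
v_surface = L / t̄ = 133.8 / 31 = 4.316 ft/s
v_mean = 0.89 × 4.316 = 3.841 ft/s
Q = A × v_mean = 131 × 3.841 = 503.2 ft³/s

503 ft³/s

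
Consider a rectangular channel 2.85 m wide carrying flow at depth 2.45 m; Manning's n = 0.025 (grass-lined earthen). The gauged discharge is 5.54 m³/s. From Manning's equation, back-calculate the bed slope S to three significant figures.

0.000452

A = b·y = 2.85 × 2.45 = 6.983 m²
P = b + 2y = 2.85 + 2×2.45 = 7.750 m
R = A/P = 6.983/7.750 = 0.9010 m
S = (Q·n / (1·A·R^(2/3)))² = (5.54×0.025 / (1×6.983×0.9328))² = 0.0004521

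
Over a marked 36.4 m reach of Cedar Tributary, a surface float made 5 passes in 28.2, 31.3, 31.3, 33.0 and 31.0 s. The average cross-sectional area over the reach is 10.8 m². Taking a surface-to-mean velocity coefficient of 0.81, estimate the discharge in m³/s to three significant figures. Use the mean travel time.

t̄ = (28.2 + 31.3 + 31.3 + 33.0 + 31.0) / 5 = 30.96 s
v_surface = L / t̄ = 36.4 / 30.96 = 1.176 m/s
v_mean = 0.81 × 1.176 = 0.9523 m/s
Q = A × v_mean = 10.8 × 0.9523 = 10.29 m³/s

10.3 m³/s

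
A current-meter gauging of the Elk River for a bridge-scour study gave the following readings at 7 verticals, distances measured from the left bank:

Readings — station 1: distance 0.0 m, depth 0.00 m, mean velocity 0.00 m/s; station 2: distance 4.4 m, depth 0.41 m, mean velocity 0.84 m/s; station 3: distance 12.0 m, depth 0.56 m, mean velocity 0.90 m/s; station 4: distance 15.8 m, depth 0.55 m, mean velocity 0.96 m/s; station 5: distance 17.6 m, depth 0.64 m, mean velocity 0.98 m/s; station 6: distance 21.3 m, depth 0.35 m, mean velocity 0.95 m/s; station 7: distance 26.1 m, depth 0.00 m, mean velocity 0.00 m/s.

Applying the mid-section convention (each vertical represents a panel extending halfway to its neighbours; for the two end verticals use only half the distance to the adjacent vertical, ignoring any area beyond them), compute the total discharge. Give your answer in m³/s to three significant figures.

9.56 m³/s

w_2 = (12.0 − 0.0)/2 = 6 m; q_2 = 0.84 × 0.41 × 6 = 2.066 m³/s
w_3 = (15.8 − 4.4)/2 = 5.7 m; q_3 = 0.90 × 0.56 × 5.7 = 2.873 m³/s
w_4 = (17.6 − 12.0)/2 = 2.8 m; q_4 = 0.96 × 0.55 × 2.8 = 1.478 m³/s
w_5 = (21.3 − 15.8)/2 = 2.75 m; q_5 = 0.98 × 0.64 × 2.75 = 1.725 m³/s
w_6 = (26.1 − 17.6)/2 = 4.25 m; q_6 = 0.95 × 0.35 × 4.25 = 1.413 m³/s
Stations 1, 7 contribute zero (depth or velocity is 0).
Q = Σ qᵢ = 9.556 m³/s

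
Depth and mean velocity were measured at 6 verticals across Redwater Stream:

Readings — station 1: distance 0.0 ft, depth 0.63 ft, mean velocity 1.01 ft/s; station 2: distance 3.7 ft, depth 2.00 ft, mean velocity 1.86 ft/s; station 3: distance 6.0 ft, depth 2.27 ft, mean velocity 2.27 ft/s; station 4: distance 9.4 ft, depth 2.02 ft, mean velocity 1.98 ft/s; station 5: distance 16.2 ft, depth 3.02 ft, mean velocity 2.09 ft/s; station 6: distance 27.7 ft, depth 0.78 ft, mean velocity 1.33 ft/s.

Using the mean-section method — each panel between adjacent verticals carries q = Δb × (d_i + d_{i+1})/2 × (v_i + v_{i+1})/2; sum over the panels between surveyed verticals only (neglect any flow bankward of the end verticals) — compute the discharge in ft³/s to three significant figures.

Panel 1-2: Δb = 3.7 ft, d̄ = (0.63+2.00)/2 = 1.315, v̄ = (1.01+1.86)/2 = 1.435 → q = 3.7×1.315×1.435 = 6.982 ft³/s
Panel 2-3: Δb = 2.3 ft, d̄ = (2.00+2.27)/2 = 2.135, v̄ = (1.86+2.27)/2 = 2.065 → q = 2.3×2.135×2.065 = 10.14 ft³/s
Panel 3-4: Δb = 3.4 ft, d̄ = (2.27+2.02)/2 = 2.145, v̄ = (2.27+1.98)/2 = 2.125 → q = 3.4×2.145×2.125 = 15.50 ft³/s
Panel 4-5: Δb = 6.8 ft, d̄ = (2.02+3.02)/2 = 2.52, v̄ = (1.98+2.09)/2 = 2.035 → q = 6.8×2.52×2.035 = 34.87 ft³/s
Panel 5-6: Δb = 11.5 ft, d̄ = (3.02+0.78)/2 = 1.9, v̄ = (2.09+1.33)/2 = 1.71 → q = 11.5×1.9×1.71 = 37.36 ft³/s
Q = Σ q = 104.9 ft³/s

105 ft³/s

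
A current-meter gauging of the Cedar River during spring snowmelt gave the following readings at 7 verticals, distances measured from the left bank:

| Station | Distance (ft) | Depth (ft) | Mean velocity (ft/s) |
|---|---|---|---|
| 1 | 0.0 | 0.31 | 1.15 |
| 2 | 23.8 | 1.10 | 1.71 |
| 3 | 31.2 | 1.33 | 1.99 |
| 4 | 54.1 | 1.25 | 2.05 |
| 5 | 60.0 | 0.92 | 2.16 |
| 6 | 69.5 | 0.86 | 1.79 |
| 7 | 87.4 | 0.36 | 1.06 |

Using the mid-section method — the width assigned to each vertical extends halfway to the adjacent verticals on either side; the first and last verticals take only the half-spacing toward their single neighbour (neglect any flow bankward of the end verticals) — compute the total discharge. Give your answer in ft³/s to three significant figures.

w_1 = (23.8 − 0.0)/2 = 11.9 ft; q_1 = 1.15 × 0.31 × 11.9 = 4.242 ft³/s
w_2 = (31.2 − 0.0)/2 = 15.6 ft; q_2 = 1.71 × 1.10 × 15.6 = 29.34 ft³/s
w_3 = (54.1 − 23.8)/2 = 15.15 ft; q_3 = 1.99 × 1.33 × 15.15 = 40.10 ft³/s
w_4 = (60.0 − 31.2)/2 = 14.4 ft; q_4 = 2.05 × 1.25 × 14.4 = 36.90 ft³/s
w_5 = (69.5 − 54.1)/2 = 7.7 ft; q_5 = 2.16 × 0.92 × 7.7 = 15.30 ft³/s
w_6 = (87.4 − 60.0)/2 = 13.7 ft; q_6 = 1.79 × 0.86 × 13.7 = 21.09 ft³/s
w_7 = (87.4 − 69.5)/2 = 8.95 ft; q_7 = 1.06 × 0.36 × 8.95 = 3.415 ft³/s
Q = Σ qᵢ = 150.4 ft³/s

150 ft³/s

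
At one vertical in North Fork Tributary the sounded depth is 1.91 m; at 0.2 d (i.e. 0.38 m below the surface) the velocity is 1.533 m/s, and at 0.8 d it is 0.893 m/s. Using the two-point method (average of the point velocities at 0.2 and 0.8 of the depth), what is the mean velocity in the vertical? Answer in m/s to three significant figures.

1.21 m/s

v̄ = (1.533 + 0.893) / 2 = 1.213 m/s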